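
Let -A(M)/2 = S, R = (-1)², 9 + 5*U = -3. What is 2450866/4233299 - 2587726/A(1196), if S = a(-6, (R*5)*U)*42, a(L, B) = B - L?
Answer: -782384475115/152398764 ≈ -5133.8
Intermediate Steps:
U = -12/5 (U = -9/5 + (⅕)*(-3) = -9/5 - ⅗ = -12/5 ≈ -2.4000)
R = 1
S = -252 (S = ((1*5)*(-12/5) - 1*(-6))*42 = (5*(-12/5) + 6)*42 = (-12 + 6)*42 = -6*42 = -252)
A(M) = 504 (A(M) = -2*(-252) = 504)
2450866/4233299 - 2587726/A(1196) = 2450866/4233299 - 2587726/504 = 2450866*(1/4233299) - 2587726*1/504 = 2450866/4233299 - 1293863/252 = -782384475115/152398764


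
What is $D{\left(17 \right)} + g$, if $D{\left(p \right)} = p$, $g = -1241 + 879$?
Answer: $-345$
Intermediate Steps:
$g = -362$
$D{\left(17 \right)} + g = 17 - 362 = -345$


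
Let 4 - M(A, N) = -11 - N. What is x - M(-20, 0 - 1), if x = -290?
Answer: -304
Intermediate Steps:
M(A, N) = 15 + N (M(A, N) = 4 - (-11 - N) = 4 + (11 + N) = 15 + N)
x - M(-20, 0 - 1) = -290 - (15 + (0 - 1)) = -290 - (15 - 1) = -290 - 1*14 = -290 - 14 = -304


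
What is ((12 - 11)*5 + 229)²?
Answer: 54756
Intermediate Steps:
((12 - 11)*5 + 229)² = (1*5 + 229)² = (5 + 229)² = 234² = 54756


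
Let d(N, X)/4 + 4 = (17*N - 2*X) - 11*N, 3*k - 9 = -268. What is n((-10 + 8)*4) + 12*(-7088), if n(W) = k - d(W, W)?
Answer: -254995/3 ≈ -84998.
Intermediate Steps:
k = -259/3 (k = 3 + (⅓)*(-268) = 3 - 268/3 = -259/3 ≈ -86.333)
d(N, X) = -16 - 8*X + 24*N (d(N, X) = -16 + 4*((17*N - 2*X) - 11*N) = -16 + 4*((-2*X + 17*N) - 11*N) = -16 + 4*(-2*X + 6*N) = -16 + (-8*X + 24*N) = -16 - 8*X + 24*N)
n(W) = -211/3 - 16*W (n(W) = -259/3 - (-16 - 8*W + 24*W) = -259/3 - (-16 + 16*W) = -259/3 + (16 - 16*W) = -211/3 - 16*W)
n((-10 + 8)*4) + 12*(-7088) = (-211/3 - 16*(-10 + 8)*4) + 12*(-7088) = (-211/3 - (-32)*4) - 85056 = (-211/3 - 16*(-8)) - 85056 = (-211/3 + 128) - 85056 = 173/3 - 85056 = -254995/3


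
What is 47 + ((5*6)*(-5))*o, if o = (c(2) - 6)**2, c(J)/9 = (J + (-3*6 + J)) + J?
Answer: -1949353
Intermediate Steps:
c(J) = -162 + 27*J (c(J) = 9*((J + (-3*6 + J)) + J) = 9*((J + (-18 + J)) + J) = 9*((-18 + 2*J) + J) = 9*(-18 + 3*J) = -162 + 27*J)
o = 12996 (o = ((-162 + 27*2) - 6)**2 = ((-162 + 54) - 6)**2 = (-108 - 6)**2 = (-114)**2 = 12996)
47 + ((5*6)*(-5))*o = 47 + ((5*6)*(-5))*12996 = 47 + (30*(-5))*12996 = 47 - 150*12996 = 47 - 1949400 = -1949353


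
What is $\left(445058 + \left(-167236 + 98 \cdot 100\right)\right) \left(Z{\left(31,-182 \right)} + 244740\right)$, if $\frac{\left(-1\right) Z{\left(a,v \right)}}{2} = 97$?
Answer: $70336809612$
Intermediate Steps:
$Z{\left(a,v \right)} = -194$ ($Z{\left(a,v \right)} = \left(-2\right) 97 = -194$)
$\left(445058 + \left(-167236 + 98 \cdot 100\right)\right) \left(Z{\left(31,-182 \right)} + 244740\right) = \left(445058 + \left(-167236 + 98 \cdot 100\right)\right) \left(-194 + 244740\right) = \left(445058 + \left(-167236 + 9800\right)\right) 244546 = \left(445058 - 157436\right) 244546 = 287622 \cdot 244546 = 70336809612$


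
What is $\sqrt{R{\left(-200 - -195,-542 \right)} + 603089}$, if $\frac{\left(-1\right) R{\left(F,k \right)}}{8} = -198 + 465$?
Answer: $\sqrt{600953} \approx 775.21$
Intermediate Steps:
$R{\left(F,k \right)} = -2136$ ($R{\left(F,k \right)} = - 8 \left(-198 + 465\right) = \left(-8\right) 267 = -2136$)
$\sqrt{R{\left(-200 - -195,-542 \right)} + 603089} = \sqrt{-2136 + 603089} = \sqrt{600953}$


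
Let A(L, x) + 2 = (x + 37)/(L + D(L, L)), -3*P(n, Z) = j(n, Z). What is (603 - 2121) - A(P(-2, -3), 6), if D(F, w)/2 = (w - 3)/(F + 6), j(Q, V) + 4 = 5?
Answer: -114539/77 ≈ -1487.5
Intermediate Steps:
j(Q, V) = 1 (j(Q, V) = -4 + 5 = 1)
D(F, w) = 2*(-3 + w)/(6 + F) (D(F, w) = 2*((w - 3)/(F + 6)) = 2*((-3 + w)/(6 + F)) = 2*(-3 + w)/(6 + F))
P(n, Z) = -⅓ (P(n, Z) = -⅓*1 = -⅓)
A(L, x) = -2 + (37 + x)/(L + 2*(-3 + L)/(6 + L)) (A(L, x) = -2 + (x + 37)/(L + 2*(-3 + L)/(6 + L)) = -2 + (37 + x)/(L + 2*(-3 + L)/(6 + L)))
(603 - 2121) - A(P(-2, -3), 6) = (603 - 2121) - (12 - 4*(-⅓) - (6 - ⅓)*(-37 - 1*6 + 2*(-⅓)))/(-6 + 2*(-⅓) - (6 - ⅓)/3) = -1518 - (12 + 4/3 - 1*17/3*(-37 - 6 - ⅔))/(-6 - ⅔ - ⅓*17/3) = -1518 - (12 + 4/3 - 1*17/3*(-131/3))/(-6 - ⅔ - 17/9) = -1518 - (12 + 4/3 + 2227/9)/(-77/9) = -1518 - (-9)*2347/(77*9) = -1518 - 1*(-2347/77) = -1518 + 2347/77 = -114539/77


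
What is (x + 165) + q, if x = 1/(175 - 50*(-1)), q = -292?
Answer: -28574/225 ≈ -127.00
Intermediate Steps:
x = 1/225 (x = 1/(175 + 50) = 1/225 ≈ 0.0044444)
(x + 165) + q = (1/225 + 165) - 292 = 37126/225 - 292 = -28574/225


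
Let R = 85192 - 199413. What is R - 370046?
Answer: -484267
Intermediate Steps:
R = -114221
R - 370046 = -114221 - 370046 = -484267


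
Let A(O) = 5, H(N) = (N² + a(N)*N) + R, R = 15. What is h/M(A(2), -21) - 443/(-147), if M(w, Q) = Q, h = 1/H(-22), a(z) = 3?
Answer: 191812/63651 ≈ 3.0135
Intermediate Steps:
H(N) = 15 + N² + 3*N (H(N) = (N² + 3*N) + 15 = 15 + N² + 3*N)
h = 1/433 (h = 1/(15 + (-22)² + 3*(-22)) = 1/(15 + 484 - 66) = 1/433 ≈ 0.0023095)
h/M(A(2), -21) - 443/(-147) = (1/433)/(-21) - 443/(-147) = (1/433)*(-1/21) - 443*(-1/147) = -1/9093 + 443/147 = 191812/63651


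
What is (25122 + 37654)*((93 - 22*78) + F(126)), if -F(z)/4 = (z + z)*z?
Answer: -8074939656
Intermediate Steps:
F(z) = -8*z² (F(z) = -4*(z + z)*z = -4*2*z*z = -8*z²)
(25122 + 37654)*((93 - 22*78) + F(126)) = (25122 + 37654)*((93 - 22*78) - 8*126²) = 62776*((93 - 1716) - 8*15876) = 62776*(-1623 - 127008) = 62776*(-128631) = -8074939656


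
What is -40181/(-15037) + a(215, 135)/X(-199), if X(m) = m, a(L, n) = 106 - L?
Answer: 9635052/2992363 ≈ 3.2199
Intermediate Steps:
-40181/(-15037) + a(215, 135)/X(-199) = -40181/(-15037) + (106 - 1*215)/(-199) = -40181*(-1/15037) + (106 - 215)*(-1/199) = 40181/15037 - 109*(-1/199) = 40181/15037 + 109/199 = 9635052/2992363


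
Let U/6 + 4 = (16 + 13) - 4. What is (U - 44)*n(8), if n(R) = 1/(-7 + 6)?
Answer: -82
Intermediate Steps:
n(R) = -1 (n(R) = 1/(-1) = -1)
U = 126 (U = -24 + 6*((16 + 13) - 4) = -24 + 6*(29 - 4) = -24 + 6*25 = -24 + 150 = 126)
(U - 44)*n(8) = (126 - 44)*(-1) = 82*(-1) = -82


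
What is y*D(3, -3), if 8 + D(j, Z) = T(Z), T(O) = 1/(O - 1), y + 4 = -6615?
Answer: 218427/4 ≈ 54607.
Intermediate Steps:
y = -6619 (y = -4 - 6615 = -6619)
T(O) = 1/(-1 + O)
D(j, Z) = -8 + 1/(-1 + Z)
y*D(3, -3) = -6619*(9 - 8*(-3))/(-1 - 3) = -6619*(9 + 24)/(-4) = -(-6619)*33/4 = -6619*(-33/4) = 218427/4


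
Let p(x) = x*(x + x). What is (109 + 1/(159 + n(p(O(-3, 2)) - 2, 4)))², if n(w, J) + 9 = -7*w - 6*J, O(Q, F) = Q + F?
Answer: 188650225/15876 ≈ 11883.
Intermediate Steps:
O(Q, F) = F + Q
p(x) = 2*x² (p(x) = x*(2*x) = 2*x²)
n(w, J) = -9 - 7*w - 6*J (n(w, J) = -9 + (-7*w - 6*J) = -9 - 7*w - 6*J)
(109 + 1/(159 + n(p(O(-3, 2)) - 2, 4)))² = (109 + 1/(159 + (-9 - 7*(2*(2 - 3)² - 2) - 6*4)))² = (109 + 1/(159 + (-9 - 7*(2*(-1)² - 2) - 24)))² = (109 + 1/(159 + (-9 - 7*(2*1 - 2) - 24)))² = (109 + 1/(159 + (-9 - 7*(2 - 2) - 24)))² = (109 + 1/(159 + (-9 - 7*0 - 24)))² = (109 + 1/(159 + (-9 + 0 - 24)))² = (109 + 1/(159 - 33))² = (109 + 1/126)² = (13735/126)² = 188650225/15876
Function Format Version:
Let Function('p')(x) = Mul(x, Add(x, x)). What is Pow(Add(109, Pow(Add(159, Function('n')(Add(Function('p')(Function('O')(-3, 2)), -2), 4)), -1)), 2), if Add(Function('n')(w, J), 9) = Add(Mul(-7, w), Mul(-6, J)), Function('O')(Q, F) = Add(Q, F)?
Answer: Rational(188650225, 15876) ≈ 11883.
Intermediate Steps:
Function('O')(Q, F) = Add(F, Q)
Function('p')(x) = Mul(2, Pow(x, 2)) (Function('p')(x) = Mul(x, Mul(2, x)) = Mul(2, Pow(x, 2)))
Function('n')(w, J) = Add(-9, Mul(-7, w), Mul(-6, J)) (Function('n')(w, J) = Add(-9, Add(Mul(-7, w), Mul(-6, J))) = Add(-9, Mul(-7, w), Mul(-6, J)))
Pow(Add(109, Pow(Add(159, Function('n')(Add(Function('p')(Function('O')(-3, 2)), -2), 4)), -1)), 2) = Pow(Add(109, Pow(Add(159, Add(-9, Mul(-7, Add(Mul(2, Pow(Add(2, -3), 2)), -2)), Mul(-6, 4))), -1)), 2) = Pow(Add(109, Pow(Add(159, Add(-9, Mul(-7, Add(Mul(2, Pow(-1, 2)), -2)), -24)), -1)), 2) = Pow(Add(109, Pow(Add(159, Add(-9, Mul(-7, Add(Mul(2, 1), -2)), -24)), -1)), 2) = Pow(Add(109, Pow(Add(159, Add(-9, Mul(-7, Add(2, -2)), -24)), -1)), 2) = Pow(Add(109, Pow(Add(159, Add(-9, Mul(-7, 0), -24)), -1)), 2) = Pow(Add(109, Pow(Add(159, Add(-9, 0, -24)), -1)), 2) = Pow(Add(109, Pow(Add(159, -33), -1)), 2) = Pow(Add(109, Pow(126, -1)), 2) = Pow(Add(109, Rational(1, 126)), 2) = Pow(Rational(13735, 126), 2) = Rational(188650225, 15876)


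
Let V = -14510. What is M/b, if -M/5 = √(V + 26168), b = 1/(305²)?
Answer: -465125*√11658 ≈ -5.0221e+7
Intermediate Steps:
b = 1/93025 ≈ 1.0750e-5
M = -5*√11658 (M = -5*√(-14510 + 26168) = -5*√11658 ≈ -539.86)
M/b = (-5*√11658)/(1/93025) = -5*√11658*93025 = -465125*√11658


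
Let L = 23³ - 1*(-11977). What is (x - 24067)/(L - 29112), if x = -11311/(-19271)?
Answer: 231891923/47869164 ≈ 4.8443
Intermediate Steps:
x = 11311/19271 (x = -11311*(-1/19271) = 11311/19271 ≈ 0.58694)
L = 24144 (L = 12167 + 11977 = 24144)
(x - 24067)/(L - 29112) = (11311/19271 - 24067)/(24144 - 29112) = -463783846/19271/(-4968) = -463783846/19271*(-1/4968) = 231891923/47869164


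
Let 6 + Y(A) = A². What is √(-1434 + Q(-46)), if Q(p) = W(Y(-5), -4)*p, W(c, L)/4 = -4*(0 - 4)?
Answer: I*√4378 ≈ 66.167*I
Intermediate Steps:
Y(A) = -6 + A²
W(c, L) = 64 (W(c, L) = 4*(-4*(0 - 4)) = 4*(-4*(-4)) = 4*16 = 64)
Q(p) = 64*p
√(-1434 + Q(-46)) = √(-1434 + 64*(-46)) = √(-1434 - 2944) = √(-4378) = I*√4378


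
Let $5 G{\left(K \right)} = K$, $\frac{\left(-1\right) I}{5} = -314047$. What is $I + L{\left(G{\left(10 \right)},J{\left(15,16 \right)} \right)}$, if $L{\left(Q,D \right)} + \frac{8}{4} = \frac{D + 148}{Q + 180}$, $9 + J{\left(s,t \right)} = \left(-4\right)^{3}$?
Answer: $\frac{285782481}{182} \approx 1.5702 \cdot 10^{6}$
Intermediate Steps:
$I = 1570235$ ($I = \left(-5\right) \left(-314047\right) = 1570235$)
$G{\left(K \right)} = \frac{K}{5}$
$J{\left(s,t \right)} = -73$ ($J{\left(s,t \right)} = -9 + \left(-4\right)^{3} = -9 - 64 = -73$)
$L{\left(Q,D \right)} = -2 + \frac{148 + D}{180 + Q}$ ($L{\left(Q,D \right)} = -2 + \frac{D + 148}{Q + 180} = -2 + \frac{148 + D}{180 + Q}$)
$I + L{\left(G{\left(10 \right)},J{\left(15,16 \right)} \right)} = 1570235 + \frac{-212 - 73 - 2 \cdot \frac{1}{5} \cdot 10}{180 + \frac{1}{5} \cdot 10} = 1570235 + \frac{-212 - 73 - 4}{180 + 2} = 1570235 + \frac{-212 - 73 - 4}{182} = 1570235 + \frac{1}{182} \left(-289\right) = 1570235 - \frac{289}{182} = \frac{285782481}{182}$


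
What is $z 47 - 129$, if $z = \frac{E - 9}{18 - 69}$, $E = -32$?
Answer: $- \frac{4652}{51} \approx -91.216$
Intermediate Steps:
$z = \frac{41}{51}$ ($z = \frac{-32 - 9}{18 - 69} = - \frac{41}{-51} = \left(-41\right) \left(- \frac{1}{51}\right) = \frac{41}{51} \approx 0.80392$)
$z 47 - 129 = \frac{41}{51} \cdot 47 - 129 = \frac{1927}{51} - 129 = - \frac{4652}{51}$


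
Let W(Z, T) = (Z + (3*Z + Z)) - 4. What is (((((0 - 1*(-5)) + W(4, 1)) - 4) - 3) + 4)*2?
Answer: 36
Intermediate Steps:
W(Z, T) = -4 + 5*Z (W(Z, T) = (Z + 4*Z) - 4 = 5*Z - 4 = -4 + 5*Z)
(((((0 - 1*(-5)) + W(4, 1)) - 4) - 3) + 4)*2 = (((((0 - 1*(-5)) + (-4 + 5*4)) - 4) - 3) + 4)*2 = (((((0 + 5) + (-4 + 20)) - 4) - 3) + 4)*2 = ((((5 + 16) - 4) - 3) + 4)*2 = (((21 - 4) - 3) + 4)*2 = ((17 - 3) + 4)*2 = (14 + 4)*2 = 18*2 = 36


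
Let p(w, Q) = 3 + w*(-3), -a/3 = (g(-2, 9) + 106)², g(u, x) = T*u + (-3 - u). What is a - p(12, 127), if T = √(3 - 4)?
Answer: -33030 + 1260*I ≈ -33030.0 + 1260.0*I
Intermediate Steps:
T = I (T = √(-1) = I ≈ 1.0*I)
g(u, x) = -3 - u + I*u (g(u, x) = I*u + (-3 - u) = -3 - u + I*u)
a = -3*(105 - 2*I)² (a = -3*((-3 - 1*(-2) + I*(-2)) + 106)² = -3*((-3 + 2 - 2*I) + 106)² = -3*((-1 - 2*I) + 106)² = -3*(105 - 2*I)² ≈ -33063.0 + 1260.0*I)
p(w, Q) = 3 - 3*w
a - p(12, 127) = (-33063 + 1260*I) - (3 - 3*12) = (-33063 + 1260*I) - (3 - 36) = (-33063 + 1260*I) - 1*(-33) = (-33063 + 1260*I) + 33 = -33030 + 1260*I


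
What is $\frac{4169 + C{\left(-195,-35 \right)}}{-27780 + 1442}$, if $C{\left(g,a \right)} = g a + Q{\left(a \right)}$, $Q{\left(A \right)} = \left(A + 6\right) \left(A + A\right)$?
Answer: $- \frac{6512}{13169} \approx -0.49449$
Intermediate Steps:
$Q{\left(A \right)} = 2 A \left(6 + A\right)$ ($Q{\left(A \right)} = \left(6 + A\right) 2 A = 2 A \left(6 + A\right)$)
$C{\left(g,a \right)} = a g + 2 a \left(6 + a\right)$ ($C{\left(g,a \right)} = g a + 2 a \left(6 + a\right) = a g + 2 a \left(6 + a\right)$)
$\frac{4169 + C{\left(-195,-35 \right)}}{-27780 + 1442} = \frac{4169 - 35 \left(12 - 195 + 2 \left(-35\right)\right)}{-27780 + 1442} = \frac{4169 - 35 \left(12 - 195 - 70\right)}{-26338} = \left(4169 - -8855\right) \left(- \frac{1}{26338}\right) = \left(4169 + 8855\right) \left(- \frac{1}{26338}\right) = 13024 \left(- \frac{1}{26338}\right) = - \frac{6512}{13169}$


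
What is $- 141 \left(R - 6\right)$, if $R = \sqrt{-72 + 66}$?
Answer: $846 - 141 i \sqrt{6} \approx 846.0 - 345.38 i$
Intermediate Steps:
$R = i \sqrt{6}$ ($R = \sqrt{-6} = i \sqrt{6} \approx 2.4495 i$)
$- 141 \left(R - 6\right) = - 141 \left(i \sqrt{6} - 6\right) = - 141 \left(-6 + i \sqrt{6}\right) = 846 - 141 i \sqrt{6}$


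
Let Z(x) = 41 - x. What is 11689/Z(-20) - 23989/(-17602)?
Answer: 207213107/1073722 ≈ 192.99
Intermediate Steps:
11689/Z(-20) - 23989/(-17602) = 11689/(41 - 1*(-20)) - 23989/(-17602) = 11689/(41 + 20) - 23989*(-1/17602) = 11689/61 + 23989/17602 = 207213107/1073722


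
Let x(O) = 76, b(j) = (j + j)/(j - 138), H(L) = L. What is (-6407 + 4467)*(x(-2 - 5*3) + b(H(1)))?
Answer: -20195400/137 ≈ -1.4741e+5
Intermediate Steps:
b(j) = 2*j/(-138 + j) (b(j) = (2*j)/(-138 + j) = 2*j/(-138 + j))
(-6407 + 4467)*(x(-2 - 5*3) + b(H(1))) = (-6407 + 4467)*(76 + 2*1/(-138 + 1)) = -1940*(76 + 2*1/(-137)) = -1940*(76 + 2*1*(-1/137)) = -1940*(76 - 2/137) = -1940*10410/137 = -20195400/137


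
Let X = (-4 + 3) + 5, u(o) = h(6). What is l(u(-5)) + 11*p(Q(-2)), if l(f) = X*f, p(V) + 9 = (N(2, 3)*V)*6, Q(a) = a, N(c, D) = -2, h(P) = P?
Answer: 189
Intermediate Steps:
u(o) = 6
p(V) = -9 - 12*V (p(V) = -9 - 2*V*6 = -9 - 12*V)
X = 4 (X = -1 + 5 = 4)
l(f) = 4*f
l(u(-5)) + 11*p(Q(-2)) = 4*6 + 11*(-9 - 12*(-2)) = 24 + 11*(-9 + 24) = 24 + 11*15 = 24 + 165 = 189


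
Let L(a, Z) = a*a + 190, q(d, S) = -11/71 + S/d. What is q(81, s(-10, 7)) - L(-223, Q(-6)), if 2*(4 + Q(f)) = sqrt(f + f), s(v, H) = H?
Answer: -287084563/5751 ≈ -49919.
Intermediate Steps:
q(d, S) = -11/71 + S/d (q(d, S) = -11*1/71 + S/d = -11/71 + S/d)
Q(f) = -4 + sqrt(2)*sqrt(f)/2 (Q(f) = -4 + sqrt(f + f)/2 = -4 + sqrt(2*f)/2 = -4 + (sqrt(2)*sqrt(f))/2 = -4 + sqrt(2)*sqrt(f)/2)
L(a, Z) = 190 + a**2 (L(a, Z) = a**2 + 190 = 190 + a**2)
q(81, s(-10, 7)) - L(-223, Q(-6)) = (-11/71 + 7/81) - (190 + (-223)**2) = (-11/71 + 7*(1/81)) - (190 + 49729) = (-11/71 + 7/81) - 1*49919 = -394/5751 - 49919 = -287084563/5751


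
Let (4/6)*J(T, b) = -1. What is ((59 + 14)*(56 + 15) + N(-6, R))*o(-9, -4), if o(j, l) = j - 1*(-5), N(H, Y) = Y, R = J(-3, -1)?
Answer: -20726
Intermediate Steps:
J(T, b) = -3/2 (J(T, b) = (3/2)*(-1) = -3/2)
R = -3/2 ≈ -1.5000
o(j, l) = 5 + j (o(j, l) = j + 5 = 5 + j)
((59 + 14)*(56 + 15) + N(-6, R))*o(-9, -4) = ((59 + 14)*(56 + 15) - 3/2)*(5 - 9) = (73*71 - 3/2)*(-4) = (5183 - 3/2)*(-4) = (10363/2)*(-4) = -20726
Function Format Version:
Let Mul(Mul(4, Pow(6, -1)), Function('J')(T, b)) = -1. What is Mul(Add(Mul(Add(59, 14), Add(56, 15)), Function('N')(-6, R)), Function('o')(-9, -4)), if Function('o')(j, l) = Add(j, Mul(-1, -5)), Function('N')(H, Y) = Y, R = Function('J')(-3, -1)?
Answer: -20726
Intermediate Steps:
Function('J')(T, b) = Rational(-3, 2) (Function('J')(T, b) = Mul(Rational(3, 2), -1) = Rational(-3, 2))
R = Rational(-3, 2) ≈ -1.5000
Function('o')(j, l) = Add(5, j) (Function('o')(j, l) = Add(j, 5) = Add(5, j))
Mul(Add(Mul(Add(59, 14), Add(56, 15)), Function('N')(-6, R)), Function('o')(-9, -4)) = Mul(Add(Mul(Add(59, 14), Add(56, 15)), Rational(-3, 2)), Add(5, -9)) = Mul(Add(Mul(73, 71), Rational(-3, 2)), -4) = Mul(Add(5183, Rational(-3, 2)), -4) = Mul(Rational(10363, 2), -4) = -20726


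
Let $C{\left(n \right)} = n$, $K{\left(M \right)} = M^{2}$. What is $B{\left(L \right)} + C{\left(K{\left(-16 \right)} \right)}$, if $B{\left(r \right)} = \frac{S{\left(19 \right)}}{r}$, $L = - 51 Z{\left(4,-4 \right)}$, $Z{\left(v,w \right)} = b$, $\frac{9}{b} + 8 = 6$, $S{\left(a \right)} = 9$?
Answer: $\frac{13058}{51} \approx 256.04$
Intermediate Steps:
$b = - \frac{9}{2}$ ($b = \frac{9}{-8 + 6} = \frac{9}{-2} = 9 \left(- \frac{1}{2}\right) = - \frac{9}{2} \approx -4.5$)
$Z{\left(v,w \right)} = - \frac{9}{2}$
$L = \frac{459}{2}$ ($L = \left(-51\right) \left(- \frac{9}{2}\right) = \frac{459}{2} \approx 229.5$)
$B{\left(r \right)} = \frac{9}{r}$
$B{\left(L \right)} + C{\left(K{\left(-16 \right)} \right)} = \frac{9}{\frac{459}{2}} + \left(-16\right)^{2} = 9 \cdot \frac{2}{459} + 256 = \frac{2}{51} + 256 = \frac{13058}{51}$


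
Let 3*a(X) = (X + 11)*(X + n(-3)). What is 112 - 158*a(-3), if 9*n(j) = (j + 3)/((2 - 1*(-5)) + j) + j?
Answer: 13648/9 ≈ 1516.4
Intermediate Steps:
n(j) = j/9 + (3 + j)/(9*(7 + j)) (n(j) = ((j + 3)/((2 - 1*(-5)) + j) + j)/9 = ((3 + j)/((2 + 5) + j) + j)/9 = ((3 + j)/(7 + j) + j)/9 = (j + (3 + j)/(7 + j))/9 = j/9 + (3 + j)/(9*(7 + j)))
a(X) = (11 + X)*(-1/3 + X)/3 (a(X) = ((X + 11)*(X + (3 + (-3)**2 + 8*(-3))/(9*(7 - 3))))/3 = ((11 + X)*(X + (1/9)*(3 + 9 - 24)/4))/3 = ((11 + X)*(X + (1/9)*(1/4)*(-12)))/3 = ((11 + X)*(X - 1/3))/3 = ((11 + X)*(-1/3 + X))/3 = (11 + X)*(-1/3 + X)/3)
112 - 158*a(-3) = 112 - 158*(-11/9 + (1/3)*(-3)**2 + (32/9)*(-3)) = 112 - 158*(-11/9 + (1/3)*9 - 32/3) = 112 - 158*(-11/9 + 3 - 32/3) = 112 - 158*(-80/9) = 112 + 12640/9 = 13648/9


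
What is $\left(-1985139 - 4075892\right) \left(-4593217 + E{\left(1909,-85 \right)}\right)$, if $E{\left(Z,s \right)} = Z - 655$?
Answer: $27832030093853$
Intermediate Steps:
$E{\left(Z,s \right)} = -655 + Z$
$\left(-1985139 - 4075892\right) \left(-4593217 + E{\left(1909,-85 \right)}\right) = \left(-1985139 - 4075892\right) \left(-4593217 + \left(-655 + 1909\right)\right) = - 6061031 \left(-4593217 + 1254\right) = \left(-6061031\right) \left(-4591963\right) = 27832030093853$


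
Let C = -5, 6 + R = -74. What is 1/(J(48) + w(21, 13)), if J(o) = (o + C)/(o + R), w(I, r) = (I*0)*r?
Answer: -32/43 ≈ -0.74419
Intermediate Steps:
R = -80 (R = -6 - 74 = -80)
w(I, r) = 0 (w(I, r) = 0*r = 0)
J(o) = (-5 + o)/(-80 + o) (J(o) = (o - 5)/(o - 80) = (-5 + o)/(-80 + o))
1/(J(48) + w(21, 13)) = 1/((-5 + 48)/(-80 + 48) + 0) = 1/(43/(-32) + 0) = 1/(-1/32*43 + 0) = 1/(-43/32 + 0) = 1/(-43/32) = -32/43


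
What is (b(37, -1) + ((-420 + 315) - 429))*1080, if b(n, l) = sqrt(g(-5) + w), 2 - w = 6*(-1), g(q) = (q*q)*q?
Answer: -576720 + 3240*I*sqrt(13) ≈ -5.7672e+5 + 11682.0*I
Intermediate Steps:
g(q) = q**3 (g(q) = q**2*q = q**3)
w = 8 (w = 2 - 6*(-1) = 2 - 1*(-6) = 2 + 6 = 8)
b(n, l) = 3*I*sqrt(13) (b(n, l) = sqrt((-5)**3 + 8) = sqrt(-125 + 8) = sqrt(-117) = 3*I*sqrt(13))
(b(37, -1) + ((-420 + 315) - 429))*1080 = (3*I*sqrt(13) + ((-420 + 315) - 429))*1080 = (3*I*sqrt(13) + (-105 - 429))*1080 = (3*I*sqrt(13) - 534)*1080 = (-534 + 3*I*sqrt(13))*1080 = -576720 + 3240*I*sqrt(13)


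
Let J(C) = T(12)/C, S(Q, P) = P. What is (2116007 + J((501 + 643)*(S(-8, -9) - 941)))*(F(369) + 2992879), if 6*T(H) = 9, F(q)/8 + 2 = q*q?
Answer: 18775252693909248747/2173600 ≈ 8.6379e+12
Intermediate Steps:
F(q) = -16 + 8*q² (F(q) = -16 + 8*(q*q) = -16 + 8*q²)
T(H) = 3/2 (T(H) = (⅙)*9 = 3/2)
J(C) = 3/(2*C)
(2116007 + J((501 + 643)*(S(-8, -9) - 941)))*(F(369) + 2992879) = (2116007 + 3/(2*(((501 + 643)*(-9 - 941)))))*((-16 + 8*369²) + 2992879) = (2116007 + 3/(2*((1144*(-950)))))*((-16 + 8*136161) + 2992879) = (2116007 + (3/2)/(-1086800))*((-16 + 1089288) + 2992879) = (2116007 + (3/2)*(-1/1086800))*(1089272 + 2992879) = (2116007 - 3/2173600)*4082151 = (4599352815197/2173600)*4082151 = 18775252693909248747/2173600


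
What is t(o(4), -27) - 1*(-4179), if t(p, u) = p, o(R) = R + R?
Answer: 4187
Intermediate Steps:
o(R) = 2*R
t(o(4), -27) - 1*(-4179) = 2*4 - 1*(-4179) = 8 + 4179 = 4187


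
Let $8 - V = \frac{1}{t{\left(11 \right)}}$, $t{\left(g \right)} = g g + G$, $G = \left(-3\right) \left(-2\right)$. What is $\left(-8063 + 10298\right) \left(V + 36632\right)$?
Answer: $\frac{10400078565}{127} \approx 8.189 \cdot 10^{7}$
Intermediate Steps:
$G = 6$
$t{\left(g \right)} = 6 + g^{2}$ ($t{\left(g \right)} = g g + 6 = g^{2} + 6 = 6 + g^{2}$)
$V = \frac{1015}{127}$ ($V = 8 - \frac{1}{6 + 11^{2}} = 8 - \frac{1}{6 + 121} = 8 - \frac{1}{127} = \frac{1015}{127} \approx 7.9921$)
$\left(-8063 + 10298\right) \left(V + 36632\right) = \left(-8063 + 10298\right) \left(\frac{1015}{127} + 36632\right) = 2235 \cdot \frac{4653279}{127} = \frac{10400078565}{127}$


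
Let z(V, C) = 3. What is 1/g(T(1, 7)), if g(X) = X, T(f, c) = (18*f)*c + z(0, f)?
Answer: 1/129 ≈ 0.0077519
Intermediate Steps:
T(f, c) = 3 + 18*c*f (T(f, c) = (18*f)*c + 3 = 18*c*f + 3 = 3 + 18*c*f)
1/g(T(1, 7)) = 1/(3 + 18*7*1) = 1/(3 + 126) = 1/129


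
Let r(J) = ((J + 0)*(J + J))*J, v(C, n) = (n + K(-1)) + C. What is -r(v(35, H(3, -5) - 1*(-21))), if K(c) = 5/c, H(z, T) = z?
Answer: -314928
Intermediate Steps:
v(C, n) = -5 + C + n (v(C, n) = (n + 5/(-1)) + C = (n + 5*(-1)) + C = (n - 5) + C = (-5 + n) + C = -5 + C + n)
r(J) = 2*J³ (r(J) = (J*(2*J))*J = (2*J²)*J = 2*J³)
-r(v(35, H(3, -5) - 1*(-21))) = -2*(-5 + 35 + (3 - 1*(-21)))³ = -2*(-5 + 35 + (3 + 21))³ = -2*(-5 + 35 + 24)³ = -2*54³ = -2*157464 = -1*314928 = -314928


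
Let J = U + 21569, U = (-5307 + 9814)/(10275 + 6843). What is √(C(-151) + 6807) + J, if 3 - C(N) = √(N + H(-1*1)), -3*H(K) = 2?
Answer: 369222649/17118 + √(61290 - 3*I*√1365)/3 ≈ 21652.0 - 0.074618*I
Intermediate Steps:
H(K) = -⅔ (H(K) = -⅓*2 = -⅔)
U = 4507/17118 ≈ 0.26329
C(N) = 3 - √(-⅔ + N) (C(N) = 3 - √(N - ⅔) = 3 - √(-⅔ + N))
J = 369222649/17118 (J = 4507/17118 + 21569 = 369222649/17118 ≈ 21569.)
√(C(-151) + 6807) + J = √((3 - √(-6 + 9*(-151))/3) + 6807) + 369222649/17118 = √((3 - √(-6 - 1359)/3) + 6807) + 369222649/17118 = √((3 - I*√1365/3) + 6807) + 369222649/17118 = √(6810 - I*√1365/3) + 369222649/17118 = 369222649/17118 + √(6810 - I*√1365/3)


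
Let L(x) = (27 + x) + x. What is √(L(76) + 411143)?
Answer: √411322 ≈ 641.34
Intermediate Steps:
L(x) = 27 + 2*x
√(L(76) + 411143) = √((27 + 2*76) + 411143) = √((27 + 152) + 411143) = √(179 + 411143) = √411322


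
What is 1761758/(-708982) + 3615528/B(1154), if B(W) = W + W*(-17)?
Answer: -162242085763/818165228 ≈ -198.30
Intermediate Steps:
B(W) = -16*W (B(W) = W - 17*W = -16*W)
1761758/(-708982) + 3615528/B(1154) = 1761758/(-708982) + 3615528/((-16*1154)) = 1761758*(-1/708982) + 3615528/(-18464) = -880879/354491 + 3615528*(-1/18464) = -880879/354491 - 451941/2308 = -162242085763/818165228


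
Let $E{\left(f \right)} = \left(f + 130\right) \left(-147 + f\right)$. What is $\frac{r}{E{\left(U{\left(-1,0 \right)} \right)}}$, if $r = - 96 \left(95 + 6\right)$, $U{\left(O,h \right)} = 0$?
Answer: $\frac{1616}{3185} \approx 0.50738$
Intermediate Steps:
$r = -9696$ ($r = \left(-96\right) 101 = -9696$)
$E{\left(f \right)} = \left(-147 + f\right) \left(130 + f\right)$ ($E{\left(f \right)} = \left(130 + f\right) \left(-147 + f\right) = \left(-147 + f\right) \left(130 + f\right)$)
$\frac{r}{E{\left(U{\left(-1,0 \right)} \right)}} = - \frac{9696}{-19110 + 0^{2} - 0} = - \frac{9696}{-19110 + 0 + 0} = - \frac{9696}{-19110} = \left(-9696\right) \left(- \frac{1}{19110}\right) = \frac{1616}{3185}$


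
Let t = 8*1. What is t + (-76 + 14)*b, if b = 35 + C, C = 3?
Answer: -2348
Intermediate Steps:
t = 8
b = 38 (b = 35 + 3 = 38)
t + (-76 + 14)*b = 8 + (-76 + 14)*38 = 8 - 62*38 = 8 - 2356 = -2348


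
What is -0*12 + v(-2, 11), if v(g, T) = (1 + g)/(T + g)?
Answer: -⅑ ≈ -0.11111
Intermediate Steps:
v(g, T) = (1 + g)/(T + g)
-0*12 + v(-2, 11) = -0*12 + (1 - 2)/(11 - 2) = -63*0 - 1/9 = 0 + (⅑)*(-1) = 0 - ⅑ = -⅑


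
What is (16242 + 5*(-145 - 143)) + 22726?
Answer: 37528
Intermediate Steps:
(16242 + 5*(-145 - 143)) + 22726 = (16242 + 5*(-288)) + 22726 = (16242 - 1440) + 22726 = 14802 + 22726 = 37528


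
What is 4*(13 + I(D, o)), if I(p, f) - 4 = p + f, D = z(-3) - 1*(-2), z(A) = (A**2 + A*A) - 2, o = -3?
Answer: 128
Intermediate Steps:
z(A) = -2 + 2*A**2 (z(A) = (A**2 + A**2) - 2 = 2*A**2 - 2 = -2 + 2*A**2)
D = 18 (D = (-2 + 2*(-3)**2) - 1*(-2) = (-2 + 2*9) + 2 = (-2 + 18) + 2 = 16 + 2 = 18)
I(p, f) = 4 + f + p (I(p, f) = 4 + (p + f) = 4 + (f + p) = 4 + f + p)
4*(13 + I(D, o)) = 4*(13 + (4 - 3 + 18)) = 4*(13 + 19) = 4*32 = 128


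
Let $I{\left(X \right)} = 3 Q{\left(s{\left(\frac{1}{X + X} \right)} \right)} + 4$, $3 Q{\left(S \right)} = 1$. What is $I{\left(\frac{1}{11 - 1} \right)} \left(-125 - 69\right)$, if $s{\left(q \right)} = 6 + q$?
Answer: $-970$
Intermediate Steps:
$Q{\left(S \right)} = \frac{1}{3}$ ($Q{\left(S \right)} = \frac{1}{3} \cdot 1 = \frac{1}{3}$)
$I{\left(X \right)} = 5$ ($I{\left(X \right)} = 3 \cdot \frac{1}{3} + 4 = 1 + 4 = 5$)
$I{\left(\frac{1}{11 - 1} \right)} \left(-125 - 69\right) = 5 \left(-125 - 69\right) = 5 \left(-194\right) = -970$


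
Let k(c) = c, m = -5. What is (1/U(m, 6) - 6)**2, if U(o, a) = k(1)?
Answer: 25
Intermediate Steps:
U(o, a) = 1
(1/U(m, 6) - 6)**2 = (1/1 - 6)**2 = (1 - 6)**2 = (-5)**2 = 25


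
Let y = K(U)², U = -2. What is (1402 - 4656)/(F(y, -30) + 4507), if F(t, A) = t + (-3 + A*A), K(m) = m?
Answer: -1627/2704 ≈ -0.60170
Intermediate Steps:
y = 4 (y = (-2)² = 4)
F(t, A) = -3 + t + A² (F(t, A) = t + (-3 + A²) = -3 + t + A²)
(1402 - 4656)/(F(y, -30) + 4507) = (1402 - 4656)/((-3 + 4 + (-30)²) + 4507) = -3254/((-3 + 4 + 900) + 4507) = -3254/(901 + 4507) = -3254/5408 = -3254*1/5408 = -1627/2704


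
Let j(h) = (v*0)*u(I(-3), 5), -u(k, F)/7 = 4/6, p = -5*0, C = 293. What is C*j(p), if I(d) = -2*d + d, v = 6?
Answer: 0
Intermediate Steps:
I(d) = -d
p = 0
u(k, F) = -14/3 (u(k, F) = -28/6 = -7*⅔ = -14/3)
j(h) = 0 (j(h) = (6*0)*(-14/3) = 0*(-14/3) = 0)
C*j(p) = 293*0 = 0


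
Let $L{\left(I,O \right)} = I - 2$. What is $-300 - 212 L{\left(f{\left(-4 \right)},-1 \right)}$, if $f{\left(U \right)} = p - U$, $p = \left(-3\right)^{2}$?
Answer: $-2632$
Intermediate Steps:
$p = 9$
$f{\left(U \right)} = 9 - U$
$L{\left(I,O \right)} = -2 + I$
$-300 - 212 L{\left(f{\left(-4 \right)},-1 \right)} = -300 - 212 \left(-2 + \left(9 - -4\right)\right) = -300 - 212 \left(-2 + \left(9 + 4\right)\right) = -300 - 212 \left(-2 + 13\right) = -300 - 2332 = -2632$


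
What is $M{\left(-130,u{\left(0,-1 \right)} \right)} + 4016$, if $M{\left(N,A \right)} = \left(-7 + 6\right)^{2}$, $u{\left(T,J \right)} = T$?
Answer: $4017$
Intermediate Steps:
$M{\left(N,A \right)} = 1$ ($M{\left(N,A \right)} = \left(-1\right)^{2} = 1$)
$M{\left(-130,u{\left(0,-1 \right)} \right)} + 4016 = 1 + 4016 = 4017$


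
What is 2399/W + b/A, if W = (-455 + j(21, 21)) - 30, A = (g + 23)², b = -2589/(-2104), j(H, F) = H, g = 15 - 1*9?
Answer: -18291995/3538928 ≈ -5.1688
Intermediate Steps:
g = 6 (g = 15 - 9 = 6)
b = 2589/2104 (b = -2589*(-1/2104) = 2589/2104 ≈ 1.2305)
A = 841 (A = (6 + 23)² = 29² = 841)
W = -464 (W = (-455 + 21) - 30 = -434 - 30 = -464)
2399/W + b/A = 2399/(-464) + (2589/2104)/841 = 2399*(-1/464) + (2589/2104)*(1/841) = -2399/464 + 2589/1769464 = -18291995/3538928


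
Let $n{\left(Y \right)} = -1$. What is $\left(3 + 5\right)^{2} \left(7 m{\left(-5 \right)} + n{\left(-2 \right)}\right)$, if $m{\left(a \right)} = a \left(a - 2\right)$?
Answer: $15616$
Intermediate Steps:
$m{\left(a \right)} = a \left(-2 + a\right)$
$\left(3 + 5\right)^{2} \left(7 m{\left(-5 \right)} + n{\left(-2 \right)}\right) = \left(3 + 5\right)^{2} \left(7 \left(- 5 \left(-2 - 5\right)\right) - 1\right) = 8^{2} \left(7 \left(\left(-5\right) \left(-7\right)\right) - 1\right) = 64 \left(7 \cdot 35 - 1\right) = 64 \left(245 - 1\right) = 64 \cdot 244 = 15616$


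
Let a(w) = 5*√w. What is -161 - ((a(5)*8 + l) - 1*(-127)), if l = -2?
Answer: -286 - 40*√5 ≈ -375.44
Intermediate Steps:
-161 - ((a(5)*8 + l) - 1*(-127)) = -161 - (((5*√5)*8 - 2) - 1*(-127)) = -161 - ((40*√5 - 2) + 127) = -161 - ((-2 + 40*√5) + 127) = -161 - (125 + 40*√5) = -161 + (-125 - 40*√5) = -286 - 40*√5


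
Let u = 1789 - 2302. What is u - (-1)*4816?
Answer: 4303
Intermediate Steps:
u = -513
u - (-1)*4816 = -513 - (-1)*4816 = -513 - 1*(-4816) = -513 + 4816 = 4303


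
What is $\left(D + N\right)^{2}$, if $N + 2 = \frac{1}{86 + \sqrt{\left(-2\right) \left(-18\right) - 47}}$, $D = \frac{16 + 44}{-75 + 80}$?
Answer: $\frac{- 740221 i + 17220 \sqrt{11}}{- 7385 i + 172 \sqrt{11}} \approx 100.23 - 0.0089658 i$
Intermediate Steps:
$D = 12$ ($D = \frac{60}{5} = 60 \cdot \frac{1}{5} = 12$)
$N = -2 + \frac{1}{86 + i \sqrt{11}}$ ($N = -2 + \frac{1}{86 + \sqrt{\left(-2\right) \left(-18\right) - 47}} = -2 + \frac{1}{86 + \sqrt{36 - 47}} = -2 + \frac{1}{86 + \sqrt{-11}} = -2 + \frac{1}{86 + i \sqrt{11}} \approx -1.9884 - 0.00044777 i$)
$\left(D + N\right)^{2} = \left(12 + \frac{- 2 \sqrt{11} + 171 i}{\sqrt{11} - 86 i}\right)^{2}$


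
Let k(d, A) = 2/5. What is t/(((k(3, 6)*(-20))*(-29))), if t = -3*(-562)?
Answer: 843/116 ≈ 7.2672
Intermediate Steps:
k(d, A) = 2/5 (k(d, A) = 2*(1/5) = 2/5)
t = 1686
t/(((k(3, 6)*(-20))*(-29))) = 1686/((((2/5)*(-20))*(-29))) = 1686/((-8*(-29))) = 1686/232 = 1686*(1/232) = 843/116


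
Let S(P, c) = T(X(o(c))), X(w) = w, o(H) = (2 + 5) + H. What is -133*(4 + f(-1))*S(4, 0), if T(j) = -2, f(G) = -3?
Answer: 266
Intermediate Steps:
o(H) = 7 + H
S(P, c) = -2
-133*(4 + f(-1))*S(4, 0) = -133*(4 - 3)*(-2) = -133*(-2) = 266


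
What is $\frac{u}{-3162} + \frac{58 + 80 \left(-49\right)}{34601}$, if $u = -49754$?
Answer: $\frac{854663255}{54704181} \approx 15.623$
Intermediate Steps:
$\frac{u}{-3162} + \frac{58 + 80 \left(-49\right)}{34601} = - \frac{49754}{-3162} + \frac{58 + 80 \left(-49\right)}{34601} = \left(-49754\right) \left(- \frac{1}{3162}\right) + \left(58 - 3920\right) \frac{1}{34601} = \frac{24877}{1581} - \frac{3862}{34601} = \frac{854663255}{54704181}$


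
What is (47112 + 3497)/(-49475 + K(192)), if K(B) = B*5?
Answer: -50609/48515 ≈ -1.0432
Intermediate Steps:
K(B) = 5*B
(47112 + 3497)/(-49475 + K(192)) = (47112 + 3497)/(-49475 + 5*192) = 50609/(-49475 + 960) = 50609/(-48515) = 50609*(-1/48515) = -50609/48515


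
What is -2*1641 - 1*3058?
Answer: -6340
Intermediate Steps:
-2*1641 - 1*3058 = -3282 - 3058 = -6340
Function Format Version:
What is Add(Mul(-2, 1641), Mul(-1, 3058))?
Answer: -6340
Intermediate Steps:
Add(Mul(-2, 1641), Mul(-1, 3058)) = Add(-3282, -3058) = -6340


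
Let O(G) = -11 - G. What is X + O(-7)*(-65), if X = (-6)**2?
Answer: 296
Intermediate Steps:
X = 36
X + O(-7)*(-65) = 36 + (-11 - 1*(-7))*(-65) = 36 + (-11 + 7)*(-65) = 36 - 4*(-65) = 36 + 260 = 296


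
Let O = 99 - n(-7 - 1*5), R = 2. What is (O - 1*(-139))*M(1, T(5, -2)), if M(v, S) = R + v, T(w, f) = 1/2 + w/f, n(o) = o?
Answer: 750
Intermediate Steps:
O = 111 (O = 99 - (-7 - 1*5) = 99 - (-7 - 5) = 99 - 1*(-12) = 99 + 12 = 111)
T(w, f) = 1/2 + w/f (T(w, f) = 1*(1/2) + w/f = 1/2 + w/f)
M(v, S) = 2 + v
(O - 1*(-139))*M(1, T(5, -2)) = (111 - 1*(-139))*(2 + 1) = (111 + 139)*3 = 250*3 = 750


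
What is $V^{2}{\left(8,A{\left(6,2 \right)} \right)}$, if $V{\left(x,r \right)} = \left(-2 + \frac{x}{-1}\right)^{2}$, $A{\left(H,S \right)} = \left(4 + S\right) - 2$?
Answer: $10000$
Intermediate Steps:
$A{\left(H,S \right)} = 2 + S$
$V{\left(x,r \right)} = \left(-2 - x\right)^{2}$ ($V{\left(x,r \right)} = \left(-2 + x \left(-1\right)\right)^{2} = \left(-2 - x\right)^{2}$)
$V^{2}{\left(8,A{\left(6,2 \right)} \right)} = \left(\left(2 + 8\right)^{2}\right)^{2} = \left(10^{2}\right)^{2} = 100^{2} = 10000$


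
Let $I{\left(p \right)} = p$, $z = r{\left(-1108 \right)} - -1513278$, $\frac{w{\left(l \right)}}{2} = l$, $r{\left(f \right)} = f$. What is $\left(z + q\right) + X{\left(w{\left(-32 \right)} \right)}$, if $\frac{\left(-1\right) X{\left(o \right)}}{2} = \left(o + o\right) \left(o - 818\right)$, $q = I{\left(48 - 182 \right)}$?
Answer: $1286244$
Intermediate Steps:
$w{\left(l \right)} = 2 l$
$z = 1512170$ ($z = -1108 - -1513278 = -1108 + 1513278 = 1512170$)
$q = -134$ ($q = 48 - 182 = -134$)
$X{\left(o \right)} = - 4 o \left(-818 + o\right)$ ($X{\left(o \right)} = - 2 \left(o + o\right) \left(o - 818\right) = - 2 \cdot 2 o \left(-818 + o\right) = - 4 o \left(-818 + o\right)$)
$\left(z + q\right) + X{\left(w{\left(-32 \right)} \right)} = \left(1512170 - 134\right) + 4 \cdot 2 \left(-32\right) \left(818 - 2 \left(-32\right)\right) = 1512036 + 4 \left(-64\right) \left(818 - -64\right) = 1512036 + 4 \left(-64\right) \left(818 + 64\right) = 1512036 + 4 \left(-64\right) 882 = 1512036 - 225792 = 1286244$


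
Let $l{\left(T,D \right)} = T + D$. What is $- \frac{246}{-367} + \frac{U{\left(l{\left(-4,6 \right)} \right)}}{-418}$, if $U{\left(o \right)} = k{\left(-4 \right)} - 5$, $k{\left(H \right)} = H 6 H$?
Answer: $\frac{69431}{153406} \approx 0.4526$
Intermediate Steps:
$l{\left(T,D \right)} = D + T$
$k{\left(H \right)} = 6 H^{2}$ ($k{\left(H \right)} = 6 H H = 6 H^{2}$)
$U{\left(o \right)} = 91$ ($U{\left(o \right)} = 6 \left(-4\right)^{2} - 5 = 6 \cdot 16 - 5 = 96 - 5 = 91$)
$- \frac{246}{-367} + \frac{U{\left(l{\left(-4,6 \right)} \right)}}{-418} = - \frac{246}{-367} + \frac{91}{-418} = \left(-246\right) \left(- \frac{1}{367}\right) + 91 \left(- \frac{1}{418}\right) = \frac{246}{367} - \frac{91}{418} = \frac{69431}{153406}$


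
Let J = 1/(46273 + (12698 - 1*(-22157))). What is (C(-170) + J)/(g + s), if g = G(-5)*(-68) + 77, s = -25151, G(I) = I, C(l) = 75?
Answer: -6084601/2006619952 ≈ -0.0030323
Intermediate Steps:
J = 1/81128 (J = 1/(46273 + (12698 + 22157)) = 1/(46273 + 34855) = 1/81128 ≈ 1.2326e-5)
g = 417 (g = -5*(-68) + 77 = 340 + 77 = 417)
(C(-170) + J)/(g + s) = (75 + 1/81128)/(417 - 25151) = (6084601/81128)/(-24734) = (6084601/81128)*(-1/24734) = -6084601/2006619952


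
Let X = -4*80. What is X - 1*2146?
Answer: -2466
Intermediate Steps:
X = -320
X - 1*2146 = -320 - 1*2146 = -320 - 2146 = -2466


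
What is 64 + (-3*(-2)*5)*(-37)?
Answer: -1046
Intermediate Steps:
64 + (-3*(-2)*5)*(-37) = 64 + (6*5)*(-37) = 64 + 30*(-37) = 64 - 1110 = -1046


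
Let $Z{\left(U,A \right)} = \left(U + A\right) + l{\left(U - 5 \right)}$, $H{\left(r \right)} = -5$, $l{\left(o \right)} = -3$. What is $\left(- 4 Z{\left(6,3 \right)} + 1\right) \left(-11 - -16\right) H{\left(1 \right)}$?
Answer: $575$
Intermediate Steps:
$Z{\left(U,A \right)} = -3 + A + U$ ($Z{\left(U,A \right)} = \left(U + A\right) - 3 = \left(A + U\right) - 3 = -3 + A + U$)
$\left(- 4 Z{\left(6,3 \right)} + 1\right) \left(-11 - -16\right) H{\left(1 \right)} = \left(- 4 \left(-3 + 3 + 6\right) + 1\right) \left(-11 - -16\right) \left(-5\right) = \left(\left(-4\right) 6 + 1\right) \left(-11 + 16\right) \left(-5\right) = \left(-24 + 1\right) 5 \left(-5\right) = \left(-23\right) 5 \left(-5\right) = \left(-115\right) \left(-5\right) = 575$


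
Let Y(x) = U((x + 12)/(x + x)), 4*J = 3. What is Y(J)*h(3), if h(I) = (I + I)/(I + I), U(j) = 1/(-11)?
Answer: -1/11 ≈ -0.090909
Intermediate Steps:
J = 3/4 (J = (1/4)*3 = 3/4 ≈ 0.75000)
U(j) = -1/11
h(I) = 1 (h(I) = (2*I)/((2*I)) = (2*I)*(1/(2*I)) = 1)
Y(x) = -1/11
Y(J)*h(3) = -1/11*1 = -1/11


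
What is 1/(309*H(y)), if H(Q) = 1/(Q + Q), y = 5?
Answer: 10/309 ≈ 0.032362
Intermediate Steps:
H(Q) = 1/(2*Q)
1/(309*H(y)) = 1/(309*((½)/5)) = 1/(309*((½)*(⅕))) = 1/(309*(⅒)) = 1/(309/10) = 10/309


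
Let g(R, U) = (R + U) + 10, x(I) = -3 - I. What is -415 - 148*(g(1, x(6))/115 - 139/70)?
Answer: -99569/805 ≈ -123.69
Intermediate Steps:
g(R, U) = 10 + R + U
-415 - 148*(g(1, x(6))/115 - 139/70) = -415 - 148*((10 + 1 + (-3 - 1*6))/115 - 139/70) = -415 - 148*((10 + 1 + (-3 - 6))*(1/115) - 139*1/70) = -415 - 148*((10 + 1 - 9)*(1/115) - 139/70) = -415 - 148*(2*(1/115) - 139/70) = -415 - 148*(2/115 - 139/70) = -415 - 148*(-3169/1610) = -415 + 234506/805 = -99569/805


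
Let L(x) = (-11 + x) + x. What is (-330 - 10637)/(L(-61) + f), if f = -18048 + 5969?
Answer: 10967/12212 ≈ 0.89805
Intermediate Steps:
L(x) = -11 + 2*x
f = -12079
(-330 - 10637)/(L(-61) + f) = (-330 - 10637)/((-11 + 2*(-61)) - 12079) = -10967/((-11 - 122) - 12079) = -10967/(-133 - 12079) = -10967/(-12212) = -10967*(-1/12212) = 10967/12212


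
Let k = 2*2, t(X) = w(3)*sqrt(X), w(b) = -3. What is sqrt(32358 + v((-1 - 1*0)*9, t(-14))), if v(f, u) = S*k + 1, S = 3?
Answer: sqrt(32371) ≈ 179.92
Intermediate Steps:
t(X) = -3*sqrt(X)
k = 4
v(f, u) = 13 (v(f, u) = 3*4 + 1 = 12 + 1 = 13)
sqrt(32358 + v((-1 - 1*0)*9, t(-14))) = sqrt(32358 + 13) = sqrt(32371)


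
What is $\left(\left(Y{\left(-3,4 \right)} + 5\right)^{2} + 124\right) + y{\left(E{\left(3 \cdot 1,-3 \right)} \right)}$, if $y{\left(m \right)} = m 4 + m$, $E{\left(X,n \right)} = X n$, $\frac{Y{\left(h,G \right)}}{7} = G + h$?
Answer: $223$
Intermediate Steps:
$Y{\left(h,G \right)} = 7 G + 7 h$ ($Y{\left(h,G \right)} = 7 \left(G + h\right) = 7 G + 7 h$)
$y{\left(m \right)} = 5 m$ ($y{\left(m \right)} = 4 m + m = 5 m$)
$\left(\left(Y{\left(-3,4 \right)} + 5\right)^{2} + 124\right) + y{\left(E{\left(3 \cdot 1,-3 \right)} \right)} = \left(\left(\left(7 \cdot 4 + 7 \left(-3\right)\right) + 5\right)^{2} + 124\right) + 5 \cdot 3 \cdot 1 \left(-3\right) = \left(\left(\left(28 - 21\right) + 5\right)^{2} + 124\right) + 5 \cdot 3 \left(-3\right) = \left(\left(7 + 5\right)^{2} + 124\right) + 5 \left(-9\right) = \left(12^{2} + 124\right) - 45 = \left(144 + 124\right) - 45 = 268 - 45 = 223$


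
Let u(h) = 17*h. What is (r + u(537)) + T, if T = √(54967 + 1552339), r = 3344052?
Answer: 3353181 + √1607306 ≈ 3.3544e+6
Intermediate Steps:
T = √1607306 ≈ 1267.8
(r + u(537)) + T = (3344052 + 17*537) + √1607306 = (3344052 + 9129) + √1607306 = 3353181 + √1607306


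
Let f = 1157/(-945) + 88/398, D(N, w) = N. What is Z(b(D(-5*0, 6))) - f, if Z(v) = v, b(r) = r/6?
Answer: 188663/188055 ≈ 1.0032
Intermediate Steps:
b(r) = r/6 (b(r) = r*(1/6) = r/6)
f = -188663/188055 (f = 1157*(-1/945) + 88*(1/398) = -1157/945 + 44/199 = -188663/188055 ≈ -1.0032)
Z(b(D(-5*0, 6))) - f = (-5*0)/6 - 1*(-188663/188055) = (1/6)*0 + 188663/188055 = 0 + 188663/188055 = 188663/188055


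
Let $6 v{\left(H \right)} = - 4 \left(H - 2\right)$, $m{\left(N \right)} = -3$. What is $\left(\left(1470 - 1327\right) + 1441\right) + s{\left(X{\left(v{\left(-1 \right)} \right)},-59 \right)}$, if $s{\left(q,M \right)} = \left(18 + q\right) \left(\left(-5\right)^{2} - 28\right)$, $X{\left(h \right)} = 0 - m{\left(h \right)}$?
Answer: $1521$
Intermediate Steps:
$v{\left(H \right)} = \frac{4}{3} - \frac{2 H}{3}$ ($v{\left(H \right)} = \frac{\left(-4\right) \left(H - 2\right)}{6} = \frac{\left(-4\right) \left(-2 + H\right)}{6} = \frac{8 - 4 H}{6} = \frac{4}{3} - \frac{2 H}{3}$)
$X{\left(h \right)} = 3$ ($X{\left(h \right)} = 0 - -3 = 0 + 3 = 3$)
$s{\left(q,M \right)} = -54 - 3 q$ ($s{\left(q,M \right)} = \left(18 + q\right) \left(25 - 28\right) = \left(18 + q\right) \left(-3\right) = -54 - 3 q$)
$\left(\left(1470 - 1327\right) + 1441\right) + s{\left(X{\left(v{\left(-1 \right)} \right)},-59 \right)} = \left(\left(1470 - 1327\right) + 1441\right) - 63 = \left(143 + 1441\right) - 63 = 1584 - 63 = 1521$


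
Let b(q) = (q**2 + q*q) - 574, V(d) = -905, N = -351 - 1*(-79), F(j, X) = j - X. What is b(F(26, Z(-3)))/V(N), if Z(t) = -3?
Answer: -1108/905 ≈ -1.2243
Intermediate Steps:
N = -272 (N = -351 + 79 = -272)
b(q) = -574 + 2*q**2 (b(q) = (q**2 + q**2) - 574 = 2*q**2 - 574 = -574 + 2*q**2)
b(F(26, Z(-3)))/V(N) = (-574 + 2*(26 - 1*(-3))**2)/(-905) = (-574 + 2*(26 + 3)**2)*(-1/905) = (-574 + 2*29**2)*(-1/905) = (-574 + 2*841)*(-1/905) = (-574 + 1682)*(-1/905) = 1108*(-1/905) = -1108/905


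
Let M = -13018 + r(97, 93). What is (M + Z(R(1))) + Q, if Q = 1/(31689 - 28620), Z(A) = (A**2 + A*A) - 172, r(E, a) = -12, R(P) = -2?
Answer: -40492385/3069 ≈ -13194.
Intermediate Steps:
Z(A) = -172 + 2*A**2 (Z(A) = (A**2 + A**2) - 172 = 2*A**2 - 172 = -172 + 2*A**2)
Q = 1/3069 ≈ 0.00032584
M = -13030 (M = -13018 - 12 = -13030)
(M + Z(R(1))) + Q = (-13030 + (-172 + 2*(-2)**2)) + 1/3069 = (-13030 + (-172 + 2*4)) + 1/3069 = (-13030 + (-172 + 8)) + 1/3069 = (-13030 - 164) + 1/3069 = -13194 + 1/3069 = -40492385/3069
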